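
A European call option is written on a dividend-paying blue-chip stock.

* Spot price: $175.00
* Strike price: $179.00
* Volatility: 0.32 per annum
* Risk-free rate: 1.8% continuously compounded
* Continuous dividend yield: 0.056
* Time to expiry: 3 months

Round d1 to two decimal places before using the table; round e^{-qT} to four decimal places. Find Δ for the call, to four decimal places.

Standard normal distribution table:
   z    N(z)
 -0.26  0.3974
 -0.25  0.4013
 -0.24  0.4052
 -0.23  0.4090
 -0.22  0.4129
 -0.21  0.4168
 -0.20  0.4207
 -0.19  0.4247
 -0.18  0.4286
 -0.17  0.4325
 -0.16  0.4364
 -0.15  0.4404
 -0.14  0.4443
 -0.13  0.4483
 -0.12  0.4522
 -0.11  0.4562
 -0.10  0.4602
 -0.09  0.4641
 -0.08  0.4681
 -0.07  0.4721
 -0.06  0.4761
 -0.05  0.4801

0.4459

T = 0.25;  σ√T = 0.1600
ln(S/K) + (r − q + σ²/2)T = ln(175/179) + (0.018 − 0.056 + 0.32²/2)·0.25 = -0.0226 + 0.0033 = -0.0193
d₁ = -0.0193 / 0.1600 = -0.1206 ≈ -0.12
N(d₁) = N(-0.12) = 0.4522
Δ_call = exp(−qT)·N(d₁) = 0.9861·0.4522 = 0.4459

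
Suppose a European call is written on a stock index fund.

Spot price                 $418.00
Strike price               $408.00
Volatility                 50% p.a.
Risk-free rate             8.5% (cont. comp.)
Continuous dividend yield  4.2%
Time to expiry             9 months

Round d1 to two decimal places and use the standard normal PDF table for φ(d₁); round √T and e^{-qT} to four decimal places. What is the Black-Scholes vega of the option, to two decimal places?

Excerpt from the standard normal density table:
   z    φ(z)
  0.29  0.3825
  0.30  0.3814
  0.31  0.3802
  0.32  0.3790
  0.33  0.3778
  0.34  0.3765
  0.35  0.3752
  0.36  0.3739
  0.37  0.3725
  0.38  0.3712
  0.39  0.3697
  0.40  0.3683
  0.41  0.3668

σ√T = 0.5 × 0.8660 = 0.4330
d₁ = [ln(418/408) + (0.085 − 0.042 + 0.5²/2)·0.75] / 0.4330 = [0.0242 + 0.1260] / 0.4330 = 0.3469 which rounds to 0.35
√T = √0.75 = 0.8660
φ(d₁) = φ(0.35) = 0.3752
e^(−qT) = e^(−0.042·0.75) = 0.9690
vega = S·e^(−qT)·φ(d₁)·√T = 418·0.9690·0.3752·0.8660 = 131.6075

131.61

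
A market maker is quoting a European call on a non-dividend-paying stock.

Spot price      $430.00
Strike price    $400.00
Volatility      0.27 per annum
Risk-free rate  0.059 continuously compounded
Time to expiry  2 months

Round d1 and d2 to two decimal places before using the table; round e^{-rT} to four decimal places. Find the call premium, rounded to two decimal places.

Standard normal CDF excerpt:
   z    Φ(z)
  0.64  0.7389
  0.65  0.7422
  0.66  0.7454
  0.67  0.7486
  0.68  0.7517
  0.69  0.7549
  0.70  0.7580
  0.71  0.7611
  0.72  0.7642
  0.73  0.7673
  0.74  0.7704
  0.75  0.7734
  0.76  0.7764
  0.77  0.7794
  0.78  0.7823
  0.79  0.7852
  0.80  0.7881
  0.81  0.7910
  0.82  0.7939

$39.88

σ√T = 0.27·√0.1667 = 0.1102
d₁ = [ln(430/400) + (0.059 + 0.27²/2)·0.1667] / 0.1102 = [0.0723 + 0.0159] / 0.1102 = 0.8004 ≈ 0.80
d₂ = d₁ − σ√T = 0.8004 − 0.1102 = 0.6902 ≈ 0.69
e^(−rT) = e^(−0.059·0.1667) = 0.9902
C = 430·N(0.80) − 400·0.9902·N(0.69) = 430·0.7881 − 400·0.9902·0.7549 = 338.8830 − 299.0008 = 39.8822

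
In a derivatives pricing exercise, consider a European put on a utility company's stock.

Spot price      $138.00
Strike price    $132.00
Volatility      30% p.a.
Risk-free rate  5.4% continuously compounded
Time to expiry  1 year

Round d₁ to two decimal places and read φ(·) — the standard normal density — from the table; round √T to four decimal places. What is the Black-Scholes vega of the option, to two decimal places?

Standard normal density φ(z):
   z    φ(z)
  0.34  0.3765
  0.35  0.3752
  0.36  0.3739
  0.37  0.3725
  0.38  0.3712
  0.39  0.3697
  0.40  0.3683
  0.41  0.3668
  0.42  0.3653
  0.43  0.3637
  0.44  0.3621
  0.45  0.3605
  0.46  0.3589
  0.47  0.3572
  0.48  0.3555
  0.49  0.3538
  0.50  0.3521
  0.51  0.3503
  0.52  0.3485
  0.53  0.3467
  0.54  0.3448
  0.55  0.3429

T = 1;  σ√T = 0.3000
ln(S/K) + (r + σ²/2)T = ln(138/132) + (0.054 + 0.3²/2)·1 = 0.0445 + 0.0990 = 0.1435
d₁ = 0.1435 / 0.3000 = 0.4782 ≈ 0.48
√T = √1 = 1.0000
φ(d₁) = φ(0.48) = 0.3555
vega = S·φ(d₁)·√T = 138·0.3555·1.0000 = 49.0590
(Vega is the same for a European call and put with the same parameters.)

49.06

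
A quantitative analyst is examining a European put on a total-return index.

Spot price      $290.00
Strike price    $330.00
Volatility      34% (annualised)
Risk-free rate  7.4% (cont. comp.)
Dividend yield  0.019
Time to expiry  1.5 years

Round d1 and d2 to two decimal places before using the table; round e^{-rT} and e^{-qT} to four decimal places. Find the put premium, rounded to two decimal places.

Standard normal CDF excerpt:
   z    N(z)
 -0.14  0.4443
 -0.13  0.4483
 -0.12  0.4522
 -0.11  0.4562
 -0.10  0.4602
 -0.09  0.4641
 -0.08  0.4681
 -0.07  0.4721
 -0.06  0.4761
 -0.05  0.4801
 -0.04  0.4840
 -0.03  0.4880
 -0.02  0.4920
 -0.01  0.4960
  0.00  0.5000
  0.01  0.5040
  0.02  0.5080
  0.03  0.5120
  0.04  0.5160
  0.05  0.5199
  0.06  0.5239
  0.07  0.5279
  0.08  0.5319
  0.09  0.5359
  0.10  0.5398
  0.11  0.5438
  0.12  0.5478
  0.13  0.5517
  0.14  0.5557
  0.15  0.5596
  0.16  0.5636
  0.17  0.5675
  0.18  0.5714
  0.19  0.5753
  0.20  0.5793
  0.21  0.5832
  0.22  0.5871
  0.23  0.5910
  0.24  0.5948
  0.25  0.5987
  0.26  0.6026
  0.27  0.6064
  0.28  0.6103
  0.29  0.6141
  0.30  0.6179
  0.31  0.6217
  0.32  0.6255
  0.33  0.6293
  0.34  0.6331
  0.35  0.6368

$55.01

T = 1.5;  σ√T = 0.4164
ln(S/K) + (r − q + σ²/2)T = ln(290/330) + (0.074 − 0.019 + 0.34²/2)·1.5 = -0.1292 + 0.1692 = 0.0400
d₁ = 0.0400 / 0.4164 = 0.0960 → 0.10
d₂ = d₁ − σ√T = 0.0960 − 0.4164 = -0.3204 → -0.32
exp(−qT) = exp(−0.019·1.5) = 0.9719;  exp(−rT) = exp(−0.074·1.5) = 0.8949
N(−d₂) = N(0.32) = 0.6255;  N(−d₁) = N(-0.10) = 0.4602
P = 330·0.8949·0.6255 − 290·0.9719·0.4602 = 184.7208 − 129.7078 = 55.0130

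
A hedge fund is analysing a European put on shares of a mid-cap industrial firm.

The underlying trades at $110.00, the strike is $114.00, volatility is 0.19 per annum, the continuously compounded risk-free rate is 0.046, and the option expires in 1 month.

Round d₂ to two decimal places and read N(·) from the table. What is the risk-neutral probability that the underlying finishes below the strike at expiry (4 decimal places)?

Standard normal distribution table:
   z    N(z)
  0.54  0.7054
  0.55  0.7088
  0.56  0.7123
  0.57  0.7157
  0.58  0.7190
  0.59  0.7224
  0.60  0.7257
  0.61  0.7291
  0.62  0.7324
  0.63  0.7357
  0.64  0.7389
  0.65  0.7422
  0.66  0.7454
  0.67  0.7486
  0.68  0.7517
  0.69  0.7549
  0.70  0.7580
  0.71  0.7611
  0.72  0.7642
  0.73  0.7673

T = 0.08333;  σ√T = 0.0548
ln(S/K) + (r + σ²/2)T = ln(110/114) + (0.046 + 0.19²/2)·0.08333 = -0.0357 + 0.0053 = -0.0304
d₁ = -0.0304 / 0.0548 = -0.5539 ⇒ -0.55
d₂ = d₁ − σ√T = -0.5539 − 0.0548 = -0.6088 ⇒ -0.61
Risk-neutral Pr[S_T < K] = N(−d₂) = N(0.61) = 0.7291

0.7291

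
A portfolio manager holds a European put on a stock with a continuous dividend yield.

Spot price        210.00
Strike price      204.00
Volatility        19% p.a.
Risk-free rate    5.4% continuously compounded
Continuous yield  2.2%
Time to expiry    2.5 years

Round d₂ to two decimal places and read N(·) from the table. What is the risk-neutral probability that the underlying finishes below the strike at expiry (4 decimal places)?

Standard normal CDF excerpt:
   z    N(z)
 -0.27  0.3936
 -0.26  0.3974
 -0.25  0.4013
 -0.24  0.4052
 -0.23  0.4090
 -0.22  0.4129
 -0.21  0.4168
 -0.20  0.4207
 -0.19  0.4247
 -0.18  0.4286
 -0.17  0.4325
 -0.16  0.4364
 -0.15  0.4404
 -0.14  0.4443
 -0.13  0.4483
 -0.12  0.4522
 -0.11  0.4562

σ√T = 0.19 × 1.5811 = 0.3004
d₁ = [ln(210/204) + (0.054 − 0.022 + 0.19²/2)·2.5] / 0.3004 = [0.0290 + 0.1251] / 0.3004 = 0.5130 → 0.51
d₂ = d₁ − σ√T = 0.5130 − 0.3004 = 0.2126 → 0.21
Risk-neutral Pr[S_T < K] = N(−d₂) = N(-0.21) = 0.4168

0.4168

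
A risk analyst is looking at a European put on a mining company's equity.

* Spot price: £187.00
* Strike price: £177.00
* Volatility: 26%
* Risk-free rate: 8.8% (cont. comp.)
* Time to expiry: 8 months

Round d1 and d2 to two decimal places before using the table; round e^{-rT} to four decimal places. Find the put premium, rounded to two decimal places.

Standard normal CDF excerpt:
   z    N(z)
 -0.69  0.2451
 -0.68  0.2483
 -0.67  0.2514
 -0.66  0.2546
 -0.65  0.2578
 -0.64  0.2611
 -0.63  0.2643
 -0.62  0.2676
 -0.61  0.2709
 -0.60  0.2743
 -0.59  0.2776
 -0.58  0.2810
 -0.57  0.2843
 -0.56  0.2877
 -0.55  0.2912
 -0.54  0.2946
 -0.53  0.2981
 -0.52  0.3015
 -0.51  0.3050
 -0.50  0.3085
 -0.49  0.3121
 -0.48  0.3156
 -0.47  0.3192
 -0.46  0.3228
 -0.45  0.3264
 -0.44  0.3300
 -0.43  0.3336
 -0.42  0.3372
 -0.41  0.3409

£6.86

σ√T = 0.26 × 0.8165 = 0.2123
ln(S/K) + (r + σ²/2)T = ln(187/177) + (0.088 + 0.26²/2)·0.6667 = 0.0550 + 0.0812 = 0.1362
d₁ = 0.1362 / 0.2123 = 0.6414 ≈ 0.64
d₂ = d₁ − σ√T = 0.6414 − 0.2123 = 0.4291 ≈ 0.43
e^(−rT) = e^(−0.088·0.6667) = 0.9430
N(−d₂) = N(-0.43) = 0.3336;  N(−d₁) = N(-0.64) = 0.2611
P = 177·0.9430·0.3336 − 187·0.2611 = 55.6815 − 48.8257 = 6.8558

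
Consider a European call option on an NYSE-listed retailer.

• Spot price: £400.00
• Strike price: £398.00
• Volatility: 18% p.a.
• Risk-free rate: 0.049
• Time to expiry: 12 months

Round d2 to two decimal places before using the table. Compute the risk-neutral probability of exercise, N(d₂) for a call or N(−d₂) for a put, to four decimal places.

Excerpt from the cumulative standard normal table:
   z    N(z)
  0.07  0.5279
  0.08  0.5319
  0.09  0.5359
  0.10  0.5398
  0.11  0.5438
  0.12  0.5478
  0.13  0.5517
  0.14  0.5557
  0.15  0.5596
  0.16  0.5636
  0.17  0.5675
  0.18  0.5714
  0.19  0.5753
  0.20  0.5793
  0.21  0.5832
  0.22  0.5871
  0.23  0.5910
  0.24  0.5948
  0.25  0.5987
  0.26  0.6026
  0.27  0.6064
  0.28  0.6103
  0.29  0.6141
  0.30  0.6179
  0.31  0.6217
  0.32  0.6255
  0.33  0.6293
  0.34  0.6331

0.5832

σ√T = 0.18·√1 = 0.1800
d₁ = [ln(400/398) + (0.049 + ½·0.18²)·1] / (σ√T) = (0.0050 + 0.0652) / 0.1800 = 0.3901 ⇒ 0.39
d₂ = 0.3901 − 0.1800 = 0.2101 ⇒ 0.21
Risk-neutral Pr[S_T > K] = N(d₂) = N(0.21) = 0.5832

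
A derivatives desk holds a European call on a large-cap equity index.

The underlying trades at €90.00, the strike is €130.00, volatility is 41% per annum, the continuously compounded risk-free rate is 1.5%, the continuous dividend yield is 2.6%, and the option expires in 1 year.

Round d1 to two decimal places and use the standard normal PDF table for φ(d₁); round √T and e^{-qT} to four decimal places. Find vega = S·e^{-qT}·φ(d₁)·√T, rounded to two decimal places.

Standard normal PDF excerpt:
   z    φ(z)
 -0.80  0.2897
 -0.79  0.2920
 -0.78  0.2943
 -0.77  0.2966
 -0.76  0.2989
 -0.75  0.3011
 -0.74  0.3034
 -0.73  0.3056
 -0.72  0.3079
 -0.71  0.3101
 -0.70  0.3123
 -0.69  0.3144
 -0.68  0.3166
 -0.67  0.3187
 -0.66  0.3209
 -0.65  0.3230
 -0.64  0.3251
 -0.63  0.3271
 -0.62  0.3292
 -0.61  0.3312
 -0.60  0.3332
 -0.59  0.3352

27.00

σ√T = 0.41·√1 = 0.4100
d₁ = [ln(90/130) + (0.015 − 0.026 + 0.41²/2)·1] / 0.4100 = [-0.3677 + 0.0730] / 0.4100 = -0.7187 which rounds to -0.72
√T = √1 = 1.0000
φ(d₁) = φ(-0.72) = 0.3079
e^(−qT) = e^(−0.026·1) = 0.9743
vega = S·e^(−qT)·φ(d₁)·√T = 90·0.9743·0.3079·1.0000 = 26.9988
(Vega is the same for a European call and put with the same parameters.)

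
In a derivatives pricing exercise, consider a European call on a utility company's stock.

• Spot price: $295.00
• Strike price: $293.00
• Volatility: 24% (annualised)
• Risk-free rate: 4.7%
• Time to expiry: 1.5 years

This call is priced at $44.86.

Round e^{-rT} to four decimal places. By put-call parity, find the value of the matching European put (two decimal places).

$22.91

exp(−rT) = exp(−0.047·1.5) = 0.9319
Put-call parity: C − P = S − K·e^(−rT) = 295 − 293·0.9319 = 295 − 273.0467 = 21.9533
P = C − (C − P) = 44.86 − (21.9533) = 22.9067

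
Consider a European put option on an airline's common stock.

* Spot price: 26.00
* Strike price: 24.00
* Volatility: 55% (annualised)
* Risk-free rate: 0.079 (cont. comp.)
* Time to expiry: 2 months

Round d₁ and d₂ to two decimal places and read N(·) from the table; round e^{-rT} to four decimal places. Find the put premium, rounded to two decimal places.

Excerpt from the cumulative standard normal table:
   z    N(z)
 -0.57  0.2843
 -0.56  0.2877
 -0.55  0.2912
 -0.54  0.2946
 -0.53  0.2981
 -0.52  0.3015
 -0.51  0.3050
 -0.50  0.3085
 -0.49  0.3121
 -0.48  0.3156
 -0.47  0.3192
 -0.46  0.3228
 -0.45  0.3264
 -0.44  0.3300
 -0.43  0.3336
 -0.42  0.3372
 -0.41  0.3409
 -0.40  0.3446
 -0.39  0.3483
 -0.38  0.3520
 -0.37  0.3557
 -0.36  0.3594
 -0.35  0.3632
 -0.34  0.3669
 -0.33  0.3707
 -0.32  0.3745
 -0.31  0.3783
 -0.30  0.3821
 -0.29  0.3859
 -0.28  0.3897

1.30

σ√T = 0.55·√0.1667 = 0.2245
ln(S/K) + (r + σ²/2)T = ln(26/24) + (0.079 + 0.55²/2)·0.1667 = 0.0800 + 0.0384 = 0.1184
d₁ = 0.1184 / 0.2245 = 0.5274 → 0.53
d₂ = d₁ − σ√T = 0.5274 − 0.2245 = 0.3029 → 0.30
exp(−rT) = exp(−0.079·0.1667) = 0.9869
N(−d₂) = N(-0.30) = 0.3821;  N(−d₁) = N(-0.53) = 0.2981
P = 24·0.9869·0.3821 − 26·0.2981 = 9.0503 − 7.7506 = 1.2997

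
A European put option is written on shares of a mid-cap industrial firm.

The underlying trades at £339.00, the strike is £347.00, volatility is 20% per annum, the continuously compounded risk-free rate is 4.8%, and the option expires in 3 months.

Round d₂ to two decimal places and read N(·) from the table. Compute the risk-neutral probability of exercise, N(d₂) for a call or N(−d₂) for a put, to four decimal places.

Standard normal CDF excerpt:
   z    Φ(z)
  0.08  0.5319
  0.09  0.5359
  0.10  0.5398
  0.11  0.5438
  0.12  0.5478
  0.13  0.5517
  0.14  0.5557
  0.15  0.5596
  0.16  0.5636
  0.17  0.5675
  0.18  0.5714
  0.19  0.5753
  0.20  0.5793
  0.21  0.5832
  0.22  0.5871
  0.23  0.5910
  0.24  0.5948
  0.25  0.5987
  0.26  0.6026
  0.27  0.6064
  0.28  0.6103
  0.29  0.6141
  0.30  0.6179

σ√T = 0.2·√0.25 = 0.1000
d₁ = [ln(339/347) + (0.048 + 0.2²/2)·0.25] / 0.1000 = [-0.0233 + 0.0170] / 0.1000 = -0.0632 ⇒ -0.06
d₂ = d₁ − σ√T = -0.0632 − 0.1000 = -0.1632 ⇒ -0.16
Pr(exercise) under Q = N(−d₂) = N(0.16) = 0.5636

0.5636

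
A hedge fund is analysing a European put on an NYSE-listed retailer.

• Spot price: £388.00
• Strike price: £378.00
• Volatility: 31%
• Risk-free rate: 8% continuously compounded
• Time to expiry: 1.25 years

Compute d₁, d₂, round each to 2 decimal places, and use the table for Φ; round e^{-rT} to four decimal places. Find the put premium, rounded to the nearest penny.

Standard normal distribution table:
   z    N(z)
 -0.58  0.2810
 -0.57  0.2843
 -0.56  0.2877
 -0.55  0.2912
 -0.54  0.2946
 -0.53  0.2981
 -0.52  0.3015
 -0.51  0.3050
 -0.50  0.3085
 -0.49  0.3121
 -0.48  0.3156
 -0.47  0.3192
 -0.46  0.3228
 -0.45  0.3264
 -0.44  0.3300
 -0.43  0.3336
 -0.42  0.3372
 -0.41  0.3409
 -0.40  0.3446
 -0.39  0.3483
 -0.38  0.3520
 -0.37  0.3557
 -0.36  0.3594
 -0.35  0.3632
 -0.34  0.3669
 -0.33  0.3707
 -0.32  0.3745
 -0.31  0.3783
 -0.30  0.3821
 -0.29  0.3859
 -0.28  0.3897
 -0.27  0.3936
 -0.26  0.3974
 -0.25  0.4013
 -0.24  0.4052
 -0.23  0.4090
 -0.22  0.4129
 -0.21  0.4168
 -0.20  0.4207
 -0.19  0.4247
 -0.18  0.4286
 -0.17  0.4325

£30.95

σ√T = 0.31 × 1.1180 = 0.3466
d₁ = [ln(388/378) + (0.08 + 0.31²/2)·1.25] / 0.3466 = [0.0261 + 0.1601] / 0.3466 = 0.5372 ⇒ 0.54
d₂ = d₁ − σ√T = 0.5372 − 0.3466 = 0.1906 ⇒ 0.19
e^(−rT) = e^(−0.08·1.25) = 0.9048
N(−d₂) = N(-0.19) = 0.4247;  N(−d₁) = N(-0.54) = 0.2946
P = 378·0.9048·0.4247 − 388·0.2946 = 145.2535 − 114.3048 = 30.9487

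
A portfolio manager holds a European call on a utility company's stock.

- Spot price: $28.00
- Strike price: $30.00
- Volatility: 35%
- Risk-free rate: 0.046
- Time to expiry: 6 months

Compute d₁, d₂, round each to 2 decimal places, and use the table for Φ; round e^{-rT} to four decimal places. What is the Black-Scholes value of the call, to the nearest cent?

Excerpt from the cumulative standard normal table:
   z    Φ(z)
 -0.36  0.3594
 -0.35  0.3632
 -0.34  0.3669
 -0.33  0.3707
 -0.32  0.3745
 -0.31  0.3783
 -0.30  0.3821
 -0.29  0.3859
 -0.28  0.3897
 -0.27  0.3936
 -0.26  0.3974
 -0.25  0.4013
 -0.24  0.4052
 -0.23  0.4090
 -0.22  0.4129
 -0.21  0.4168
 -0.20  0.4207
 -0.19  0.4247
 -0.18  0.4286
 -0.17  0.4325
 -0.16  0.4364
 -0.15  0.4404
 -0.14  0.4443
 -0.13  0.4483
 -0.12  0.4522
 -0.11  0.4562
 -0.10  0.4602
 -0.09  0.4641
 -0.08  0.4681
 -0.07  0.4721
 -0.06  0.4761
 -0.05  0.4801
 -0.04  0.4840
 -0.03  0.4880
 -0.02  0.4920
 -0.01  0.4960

$2.24

σ√T = 0.35 × 0.7071 = 0.2475
ln(S/K) + (r + σ²/2)T = ln(28/30) + (0.046 + 0.35²/2)·0.5 = -0.0690 + 0.0536 = -0.0154
d₁ = -0.0154 / 0.2475 = -0.0621 which rounds to -0.06
d₂ = d₁ − σ√T = -0.0621 − 0.2475 = -0.3096 which rounds to -0.31
e^(−rT) = e^(−0.046·0.5) = 0.9773
N(d₁) = N(-0.06) = 0.4761;  N(d₂) = N(-0.31) = 0.3783
C = 28·0.4761 − 30·0.9773·0.3783 = 13.3308 − 11.0914 = 2.2394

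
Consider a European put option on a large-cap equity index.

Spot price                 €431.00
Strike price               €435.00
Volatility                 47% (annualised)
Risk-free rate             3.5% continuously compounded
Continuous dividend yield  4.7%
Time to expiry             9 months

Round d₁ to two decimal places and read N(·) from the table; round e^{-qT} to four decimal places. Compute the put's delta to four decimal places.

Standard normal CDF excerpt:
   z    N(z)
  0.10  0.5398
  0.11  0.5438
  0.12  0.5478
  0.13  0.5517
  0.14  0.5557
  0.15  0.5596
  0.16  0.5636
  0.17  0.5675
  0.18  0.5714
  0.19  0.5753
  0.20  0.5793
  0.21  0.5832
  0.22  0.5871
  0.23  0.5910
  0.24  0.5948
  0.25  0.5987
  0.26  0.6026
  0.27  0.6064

σ√T = 0.47 × 0.8660 = 0.4070
ln(S/K) + (r − q + σ²/2)T = ln(431/435) + (0.035 − 0.047 + 0.47²/2)·0.75 = -0.0092 + 0.0738 = 0.0646
d₁ = 0.0646 / 0.4070 = 0.1587 → 0.16
N(d₁) = N(0.16) = 0.5636
Δ_put = exp(−qT)·(N(d₁) − 1) = 0.9654·(0.5636 − 1) = -0.4213

-0.4213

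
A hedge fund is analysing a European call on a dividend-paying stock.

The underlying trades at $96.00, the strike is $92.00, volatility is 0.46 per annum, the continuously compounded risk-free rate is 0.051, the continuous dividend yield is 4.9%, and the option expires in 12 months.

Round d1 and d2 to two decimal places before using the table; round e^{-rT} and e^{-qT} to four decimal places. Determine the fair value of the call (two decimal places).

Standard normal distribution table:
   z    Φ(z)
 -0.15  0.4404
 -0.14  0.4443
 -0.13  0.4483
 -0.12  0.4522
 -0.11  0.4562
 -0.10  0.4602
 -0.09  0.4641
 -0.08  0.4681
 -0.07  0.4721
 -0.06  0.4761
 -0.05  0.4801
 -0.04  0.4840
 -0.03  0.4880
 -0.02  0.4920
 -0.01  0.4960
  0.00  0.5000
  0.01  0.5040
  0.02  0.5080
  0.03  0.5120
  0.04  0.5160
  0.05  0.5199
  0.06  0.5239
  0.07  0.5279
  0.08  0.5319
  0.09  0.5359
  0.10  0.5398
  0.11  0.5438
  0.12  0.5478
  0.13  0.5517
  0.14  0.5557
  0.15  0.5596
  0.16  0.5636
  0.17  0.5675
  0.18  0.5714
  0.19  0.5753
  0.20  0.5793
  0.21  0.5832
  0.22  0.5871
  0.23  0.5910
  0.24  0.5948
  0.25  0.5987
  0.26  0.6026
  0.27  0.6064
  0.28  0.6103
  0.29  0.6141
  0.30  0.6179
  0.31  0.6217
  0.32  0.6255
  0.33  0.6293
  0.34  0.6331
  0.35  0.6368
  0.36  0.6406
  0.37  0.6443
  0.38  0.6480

σ√T = 0.46 × 1.0000 = 0.4600
d₁ = [ln(96/92) + (0.051 − 0.049 + 0.46²/2)·1] / 0.4600 = [0.0426 + 0.1078] / 0.4600 = 0.3269 → 0.33
d₂ = d₁ − σ√T = 0.3269 − 0.4600 = -0.1331 → -0.13
e^(−qT) = e^(−0.049·1) = 0.9522;  e^(−rT) = e^(−0.051·1) = 0.9503
C = 96·0.9522·N(0.33) − 92·0.9503·N(-0.13) = 96·0.9522·0.6293 − 92·0.9503·0.4483 = 57.5251 − 39.1938 = 18.3313

$18.33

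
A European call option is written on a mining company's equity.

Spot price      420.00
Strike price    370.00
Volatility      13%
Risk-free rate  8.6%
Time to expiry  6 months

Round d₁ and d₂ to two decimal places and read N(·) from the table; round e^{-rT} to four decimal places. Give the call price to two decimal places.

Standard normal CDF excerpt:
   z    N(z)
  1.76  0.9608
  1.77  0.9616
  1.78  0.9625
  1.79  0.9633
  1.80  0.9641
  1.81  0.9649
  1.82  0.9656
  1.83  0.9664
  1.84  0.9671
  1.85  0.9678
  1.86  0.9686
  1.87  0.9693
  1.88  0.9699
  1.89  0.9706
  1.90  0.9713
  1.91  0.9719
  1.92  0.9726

65.95

T = 0.5;  σ√T = 0.0919
d₁ = [ln(420/370) + (0.086 + 0.13²/2)·0.5] / 0.0919 = [0.1268 + 0.0472] / 0.0919 = 1.8926 ⇒ 1.89
d₂ = d₁ − σ√T = 1.8926 − 0.0919 = 1.8007 ⇒ 1.80
exp(−rT) = exp(−0.086·0.5) = 0.9579
C = 420·N(1.89) − 370·0.9579·N(1.80) = 420·0.9706 − 370·0.9579·0.9641 = 407.6520 − 341.6992 = 65.9528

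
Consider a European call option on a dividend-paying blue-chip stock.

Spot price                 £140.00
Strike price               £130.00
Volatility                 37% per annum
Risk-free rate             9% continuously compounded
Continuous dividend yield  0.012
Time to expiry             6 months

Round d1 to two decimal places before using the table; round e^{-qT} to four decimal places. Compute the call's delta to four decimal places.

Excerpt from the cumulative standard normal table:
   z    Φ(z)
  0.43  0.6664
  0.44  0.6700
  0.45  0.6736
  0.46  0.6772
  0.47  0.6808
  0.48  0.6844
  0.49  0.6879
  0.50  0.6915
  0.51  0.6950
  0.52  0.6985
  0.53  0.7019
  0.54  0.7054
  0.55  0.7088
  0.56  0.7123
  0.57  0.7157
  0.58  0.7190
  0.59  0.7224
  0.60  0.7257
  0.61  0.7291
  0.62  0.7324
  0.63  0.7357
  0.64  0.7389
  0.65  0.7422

0.7080

σ√T = 0.37 × 0.7071 = 0.2616
d₁ = [ln(140/130) + (0.09 − 0.012 + 0.37²/2)·0.5] / 0.2616 = [0.0741 + 0.0732] / 0.2616 = 0.5631 ≈ 0.56
N(d₁) = N(0.56) = 0.7123
Δ_call = exp(−qT)·N(d₁) = 0.9940·0.7123 = 0.7080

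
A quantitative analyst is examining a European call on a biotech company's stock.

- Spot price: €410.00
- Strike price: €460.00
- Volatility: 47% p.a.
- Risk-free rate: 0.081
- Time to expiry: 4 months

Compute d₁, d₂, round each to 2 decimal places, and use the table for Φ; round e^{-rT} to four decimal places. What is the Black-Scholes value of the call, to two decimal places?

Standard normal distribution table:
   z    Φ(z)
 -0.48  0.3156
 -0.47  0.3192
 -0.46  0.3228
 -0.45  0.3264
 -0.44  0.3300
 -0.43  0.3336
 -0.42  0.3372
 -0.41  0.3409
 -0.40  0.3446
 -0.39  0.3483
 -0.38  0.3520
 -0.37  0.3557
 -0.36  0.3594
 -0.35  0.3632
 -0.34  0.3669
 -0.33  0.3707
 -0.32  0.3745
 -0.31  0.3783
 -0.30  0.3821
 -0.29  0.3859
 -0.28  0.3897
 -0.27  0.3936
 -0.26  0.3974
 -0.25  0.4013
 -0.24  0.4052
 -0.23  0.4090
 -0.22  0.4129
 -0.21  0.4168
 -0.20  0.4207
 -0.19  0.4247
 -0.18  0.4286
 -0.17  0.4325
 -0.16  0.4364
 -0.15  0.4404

€29.59

σ√T = 0.47 × 0.5774 = 0.2714
d₁ = [ln(410/460) + (0.081 + 0.47²/2)·0.3333] / 0.2714 = [-0.1151 + 0.0638] / 0.2714 = -0.1889 ≈ -0.19
d₂ = d₁ − σ√T = -0.1889 − 0.2714 = -0.4602 ≈ -0.46
exp(−rT) = exp(−0.081·0.3333) = 0.9734
N(d₁) = N(-0.19) = 0.4247;  N(d₂) = N(-0.46) = 0.3228
C = 410·0.4247 − 460·0.9734·0.3228 = 174.1270 − 144.5382 = 29.5888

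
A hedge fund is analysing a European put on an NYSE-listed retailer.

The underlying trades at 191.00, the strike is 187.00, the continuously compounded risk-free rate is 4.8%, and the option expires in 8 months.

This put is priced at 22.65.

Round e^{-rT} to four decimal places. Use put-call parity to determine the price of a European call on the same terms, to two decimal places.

32.54

exp(−rT) = exp(−0.048·0.6667) = 0.9685
Put-call parity: C − P = S − K·e^(−rT) = 191 − 187·0.9685 = 191 − 181.1095 = 9.8905
C = P + (C − P) = 22.65 + (9.8905) = 32.5405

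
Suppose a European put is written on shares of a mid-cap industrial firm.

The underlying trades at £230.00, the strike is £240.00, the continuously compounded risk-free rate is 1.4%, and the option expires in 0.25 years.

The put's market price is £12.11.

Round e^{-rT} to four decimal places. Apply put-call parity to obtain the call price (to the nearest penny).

exp(−rT) = exp(−0.014·0.25) = 0.9965
Put-call parity: C − P = S − K·e^(−rT) = 230 − 240·0.9965 = 230 − 239.1600 = -9.1600
C = P + (C − P) = 12.11 + (-9.1600) = 2.9500

£2.95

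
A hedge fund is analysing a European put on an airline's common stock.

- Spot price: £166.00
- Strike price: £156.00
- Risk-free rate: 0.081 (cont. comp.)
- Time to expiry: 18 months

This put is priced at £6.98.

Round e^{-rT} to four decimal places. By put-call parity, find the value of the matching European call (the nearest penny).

exp(−rT) = exp(−0.081·1.5) = 0.8856
Put-call parity: C − P = S − K·e^(−rT) = 166 − 156·0.8856 = 166 − 138.1536 = 27.8464
C = P + (C − P) = 6.98 + (27.8464) = 34.8264

£34.83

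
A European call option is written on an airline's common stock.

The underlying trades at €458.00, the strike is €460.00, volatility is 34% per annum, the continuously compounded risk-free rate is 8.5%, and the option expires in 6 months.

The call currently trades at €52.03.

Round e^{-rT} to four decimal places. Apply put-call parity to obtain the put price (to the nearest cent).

€34.89

exp(−rT) = exp(−0.085·0.5) = 0.9584
Put-call parity: C − P = S − K·e^(−rT) = 458 − 460·0.9584 = 458 − 440.8640 = 17.1360
P = C − (C − P) = 52.03 − (17.1360) = 34.8940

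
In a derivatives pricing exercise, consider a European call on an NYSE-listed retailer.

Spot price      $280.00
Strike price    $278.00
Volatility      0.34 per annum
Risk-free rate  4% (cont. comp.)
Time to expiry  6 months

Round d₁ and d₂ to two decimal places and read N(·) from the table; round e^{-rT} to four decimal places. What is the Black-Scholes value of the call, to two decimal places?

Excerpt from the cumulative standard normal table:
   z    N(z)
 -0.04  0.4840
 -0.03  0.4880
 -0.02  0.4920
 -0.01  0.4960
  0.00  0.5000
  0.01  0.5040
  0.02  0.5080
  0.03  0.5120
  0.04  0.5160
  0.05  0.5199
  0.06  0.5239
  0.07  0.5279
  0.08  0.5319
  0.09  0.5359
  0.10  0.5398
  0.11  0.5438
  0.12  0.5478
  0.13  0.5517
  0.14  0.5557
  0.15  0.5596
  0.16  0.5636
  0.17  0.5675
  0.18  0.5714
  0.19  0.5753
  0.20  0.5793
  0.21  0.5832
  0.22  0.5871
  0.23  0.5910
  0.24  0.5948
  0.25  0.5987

σ√T = 0.34 × 0.7071 = 0.2404
d₁ = [ln(280/278) + (0.04 + 0.34²/2)·0.5] / 0.2404 = [0.0072 + 0.0489] / 0.2404 = 0.2332 which rounds to 0.23
d₂ = d₁ − σ√T = 0.2332 − 0.2404 = -0.0072 which rounds to -0.01
exp(−rT) = exp(−0.04·0.5) = 0.9802
N(d₁) = N(0.23) = 0.5910;  N(d₂) = N(-0.01) = 0.4960
C = 280·0.5910 − 278·0.9802·0.4960 = 165.4800 − 135.1578 = 30.3222

$30.32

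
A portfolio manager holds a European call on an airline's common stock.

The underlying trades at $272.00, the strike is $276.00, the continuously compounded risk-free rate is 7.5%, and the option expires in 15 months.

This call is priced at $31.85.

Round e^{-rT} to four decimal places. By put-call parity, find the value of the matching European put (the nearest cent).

e^(−rT) = e^(−0.075·1.25) = 0.9105
Put-call parity: C − P = S − K·e^(−rT) = 272 − 276·0.9105 = 272 − 251.2980 = 20.7020
P = C − (C − P) = 31.85 − (20.7020) = 11.1480

$11.15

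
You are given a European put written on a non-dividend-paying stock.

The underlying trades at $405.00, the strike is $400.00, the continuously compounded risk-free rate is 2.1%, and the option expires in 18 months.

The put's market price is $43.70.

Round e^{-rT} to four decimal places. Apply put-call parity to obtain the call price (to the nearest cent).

$61.10

e^(−rT) = e^(−0.021·1.5) = 0.9690
Put-call parity: C − P = S − K·e^(−rT) = 405 − 400·0.9690 = 405 − 387.6000 = 17.4000
C = P + (C − P) = 43.70 + (17.4000) = 61.1000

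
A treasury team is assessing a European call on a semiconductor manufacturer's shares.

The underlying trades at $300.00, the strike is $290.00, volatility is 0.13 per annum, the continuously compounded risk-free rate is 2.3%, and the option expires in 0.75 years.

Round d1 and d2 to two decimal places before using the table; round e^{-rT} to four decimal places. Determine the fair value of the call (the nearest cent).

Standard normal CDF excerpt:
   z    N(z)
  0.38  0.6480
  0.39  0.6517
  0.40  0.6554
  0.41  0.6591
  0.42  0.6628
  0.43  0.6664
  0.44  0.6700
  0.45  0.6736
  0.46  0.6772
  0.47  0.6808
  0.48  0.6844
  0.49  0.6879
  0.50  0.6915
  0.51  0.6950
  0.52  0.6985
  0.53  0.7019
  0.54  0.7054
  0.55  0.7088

$21.68

T = 0.75;  σ√T = 0.1126
d₁ = [ln(300/290) + (0.023 + ½·0.13²)·0.75] / (σ√T) = (0.0339 + 0.0236) / 0.1126 = 0.5106 → 0.51
d₂ = 0.5106 − 0.1126 = 0.3981 → 0.40
exp(−rT) = exp(−0.023·0.75) = 0.9829
N(d₁) = N(0.51) = 0.6950;  N(d₂) = N(0.40) = 0.6554
C = 300·0.6950 − 290·0.9829·0.6554 = 208.5000 − 186.8159 = 21.6841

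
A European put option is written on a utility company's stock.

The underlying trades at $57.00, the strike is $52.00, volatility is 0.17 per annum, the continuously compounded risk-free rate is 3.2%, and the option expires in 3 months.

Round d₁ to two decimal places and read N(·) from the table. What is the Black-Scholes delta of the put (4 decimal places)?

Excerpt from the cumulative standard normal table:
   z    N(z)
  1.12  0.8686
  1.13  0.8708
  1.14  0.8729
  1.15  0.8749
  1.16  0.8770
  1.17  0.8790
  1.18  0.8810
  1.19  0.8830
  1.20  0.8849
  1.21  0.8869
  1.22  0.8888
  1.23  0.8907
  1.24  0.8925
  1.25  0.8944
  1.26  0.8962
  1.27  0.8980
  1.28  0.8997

T = 0.25;  σ√T = 0.0850
d₁ = [ln(57/52) + (0.032 + ½·0.17²)·0.25] / (σ√T) = (0.0918 + 0.0116) / 0.0850 = 1.2167 → 1.22
N(d₁) = N(1.22) = 0.8888
Δ_put = N(d₁) − 1 = 0.8888 − 1 = -0.1112

-0.1112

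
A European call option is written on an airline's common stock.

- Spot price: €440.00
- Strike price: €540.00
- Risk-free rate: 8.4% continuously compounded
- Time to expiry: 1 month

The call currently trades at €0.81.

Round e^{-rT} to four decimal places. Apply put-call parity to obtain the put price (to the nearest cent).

€97.03

exp(−rT) = exp(−0.084·0.08333) = 0.9930
Put-call parity: C − P = S − K·e^(−rT) = 440 − 540·0.9930 = 440 − 536.2200 = -96.2200
P = C − (C − P) = 0.81 − (-96.2200) = 97.0300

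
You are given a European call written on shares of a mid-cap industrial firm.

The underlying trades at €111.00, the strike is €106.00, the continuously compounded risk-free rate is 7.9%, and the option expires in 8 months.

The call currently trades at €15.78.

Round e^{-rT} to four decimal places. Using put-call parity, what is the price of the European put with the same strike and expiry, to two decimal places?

€5.34

exp(−rT) = exp(−0.079·0.6667) = 0.9487
Put-call parity: C − P = S − K·e^(−rT) = 111 − 106·0.9487 = 111 − 100.5622 = 10.4378
P = C − (C − P) = 15.78 − (10.4378) = 5.3422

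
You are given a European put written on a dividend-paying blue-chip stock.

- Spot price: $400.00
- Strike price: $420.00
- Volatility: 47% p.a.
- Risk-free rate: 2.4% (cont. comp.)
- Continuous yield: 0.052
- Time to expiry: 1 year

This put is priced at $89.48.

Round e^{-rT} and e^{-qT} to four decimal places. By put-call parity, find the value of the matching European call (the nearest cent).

e^(−qT) = e^(−0.052·1) = 0.9493;  e^(−rT) = e^(−0.024·1) = 0.9763
Put-call parity: C − P = S·e^(−qT) − K·e^(−rT) = 400·0.9493 − 420·0.9763 = 379.7200 − 410.0460 = -30.3260
C = P + (C − P) = 89.48 + (-30.3260) = 59.1540

$59.15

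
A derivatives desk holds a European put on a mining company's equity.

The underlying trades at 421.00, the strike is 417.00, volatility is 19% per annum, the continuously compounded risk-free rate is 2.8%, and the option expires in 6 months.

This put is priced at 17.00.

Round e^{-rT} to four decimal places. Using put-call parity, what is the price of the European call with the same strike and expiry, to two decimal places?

26.80

e^(−rT) = e^(−0.028·0.5) = 0.9861
Put-call parity: C − P = S − K·e^(−rT) = 421 − 417·0.9861 = 421 − 411.2037 = 9.7963
C = P + (C − P) = 17.00 + (9.7963) = 26.7963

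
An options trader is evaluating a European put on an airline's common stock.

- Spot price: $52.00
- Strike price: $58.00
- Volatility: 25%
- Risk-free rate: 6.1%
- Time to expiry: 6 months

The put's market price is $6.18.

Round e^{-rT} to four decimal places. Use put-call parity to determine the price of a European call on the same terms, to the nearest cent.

e^(−rT) = e^(−0.061·0.5) = 0.9700
Put-call parity: C − P = S − K·e^(−rT) = 52 − 58·0.9700 = 52 − 56.2600 = -4.2600
C = P + (C − P) = 6.18 + (-4.2600) = 1.9200

$1.92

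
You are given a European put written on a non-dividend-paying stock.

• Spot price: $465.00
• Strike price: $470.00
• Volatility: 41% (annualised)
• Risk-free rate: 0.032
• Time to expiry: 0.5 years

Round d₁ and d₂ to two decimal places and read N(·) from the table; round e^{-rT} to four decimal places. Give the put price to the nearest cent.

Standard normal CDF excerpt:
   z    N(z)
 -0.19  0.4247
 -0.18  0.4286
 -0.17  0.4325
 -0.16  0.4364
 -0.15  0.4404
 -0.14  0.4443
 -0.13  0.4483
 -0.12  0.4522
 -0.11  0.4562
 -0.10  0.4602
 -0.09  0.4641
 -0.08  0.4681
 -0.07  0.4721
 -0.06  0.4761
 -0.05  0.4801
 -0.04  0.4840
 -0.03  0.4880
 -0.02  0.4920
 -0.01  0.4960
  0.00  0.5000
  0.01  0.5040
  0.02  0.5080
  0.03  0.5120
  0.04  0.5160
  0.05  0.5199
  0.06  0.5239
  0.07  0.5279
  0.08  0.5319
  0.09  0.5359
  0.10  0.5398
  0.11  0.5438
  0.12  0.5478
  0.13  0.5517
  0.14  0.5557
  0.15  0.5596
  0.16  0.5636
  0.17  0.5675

$52.25

σ√T = 0.41·√0.5 = 0.2899
d₁ = [ln(465/470) + (0.032 + ½·0.41²)·0.5] / (σ√T) = (-0.0107 + 0.0580) / 0.2899 = 0.1633 which rounds to 0.16
d₂ = 0.1633 − 0.2899 = -0.1267 which rounds to -0.13
e^(−rT) = e^(−0.032·0.5) = 0.9841
N(−d₂) = N(0.13) = 0.5517;  N(−d₁) = N(-0.16) = 0.4364
P = 470·0.9841·0.5517 − 465·0.4364 = 255.1761 − 202.9260 = 52.2501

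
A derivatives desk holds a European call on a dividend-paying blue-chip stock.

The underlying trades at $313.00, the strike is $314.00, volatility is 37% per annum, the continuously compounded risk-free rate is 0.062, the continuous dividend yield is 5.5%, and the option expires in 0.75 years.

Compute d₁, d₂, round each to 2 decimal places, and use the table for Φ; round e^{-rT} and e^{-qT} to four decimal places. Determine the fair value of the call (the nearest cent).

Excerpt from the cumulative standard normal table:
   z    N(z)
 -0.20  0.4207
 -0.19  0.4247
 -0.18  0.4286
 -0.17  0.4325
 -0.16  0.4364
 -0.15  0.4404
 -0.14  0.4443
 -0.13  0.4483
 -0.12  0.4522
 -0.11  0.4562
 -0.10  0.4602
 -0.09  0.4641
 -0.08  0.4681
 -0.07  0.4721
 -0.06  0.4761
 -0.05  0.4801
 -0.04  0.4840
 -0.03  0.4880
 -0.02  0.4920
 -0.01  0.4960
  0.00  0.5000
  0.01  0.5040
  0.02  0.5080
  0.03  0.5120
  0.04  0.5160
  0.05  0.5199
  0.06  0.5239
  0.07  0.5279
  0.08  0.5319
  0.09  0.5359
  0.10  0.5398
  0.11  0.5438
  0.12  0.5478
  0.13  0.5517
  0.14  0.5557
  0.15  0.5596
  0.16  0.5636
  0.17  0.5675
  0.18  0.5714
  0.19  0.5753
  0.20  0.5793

$38.44

σ√T = 0.37·√0.75 = 0.3204
d₁ = [ln(313/314) + (0.062 − 0.055 + 0.37²/2)·0.75] / 0.3204 = [-0.0032 + 0.0566] / 0.3204 = 0.1666 which rounds to 0.17
d₂ = d₁ − σ√T = 0.1666 − 0.3204 = -0.1538 which rounds to -0.15
exp(−qT) = exp(−0.055·0.75) = 0.9596;  exp(−rT) = exp(−0.062·0.75) = 0.9546
N(d₁) = N(0.17) = 0.5675;  N(d₂) = N(-0.15) = 0.4404
C = 313·0.9596·0.5675 − 314·0.9546·0.4404 = 170.4513 − 132.0074 = 38.4439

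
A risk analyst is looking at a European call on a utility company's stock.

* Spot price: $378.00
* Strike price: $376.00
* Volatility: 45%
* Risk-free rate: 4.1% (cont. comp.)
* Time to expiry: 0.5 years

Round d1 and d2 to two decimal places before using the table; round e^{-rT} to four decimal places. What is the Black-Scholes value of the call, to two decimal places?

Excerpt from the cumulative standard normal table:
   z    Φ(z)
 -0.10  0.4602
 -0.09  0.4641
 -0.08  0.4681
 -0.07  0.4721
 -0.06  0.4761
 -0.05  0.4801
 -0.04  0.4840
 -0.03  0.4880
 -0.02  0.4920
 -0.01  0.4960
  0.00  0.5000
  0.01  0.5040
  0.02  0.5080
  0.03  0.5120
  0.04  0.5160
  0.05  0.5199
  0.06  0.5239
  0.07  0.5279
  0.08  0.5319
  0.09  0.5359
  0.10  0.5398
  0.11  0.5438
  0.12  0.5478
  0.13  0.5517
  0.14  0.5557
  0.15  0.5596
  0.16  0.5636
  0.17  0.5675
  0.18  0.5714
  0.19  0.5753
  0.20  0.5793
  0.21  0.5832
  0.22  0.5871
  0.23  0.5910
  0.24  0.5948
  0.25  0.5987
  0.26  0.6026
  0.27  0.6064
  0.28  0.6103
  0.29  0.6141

σ√T = 0.45 × 0.7071 = 0.3182
d₁ = [ln(378/376) + (0.041 + ½·0.45²)·0.5] / (σ√T) = (0.0053 + 0.0711) / 0.3182 = 0.2402 ⇒ 0.24
d₂ = 0.2402 − 0.3182 = -0.0780 ⇒ -0.08
exp(−rT) = exp(−0.041·0.5) = 0.9797
N(d₁) = N(0.24) = 0.5948;  N(d₂) = N(-0.08) = 0.4681
C = 378·0.5948 − 376·0.9797·0.4681 = 224.8344 − 172.4327 = 52.4017

$52.40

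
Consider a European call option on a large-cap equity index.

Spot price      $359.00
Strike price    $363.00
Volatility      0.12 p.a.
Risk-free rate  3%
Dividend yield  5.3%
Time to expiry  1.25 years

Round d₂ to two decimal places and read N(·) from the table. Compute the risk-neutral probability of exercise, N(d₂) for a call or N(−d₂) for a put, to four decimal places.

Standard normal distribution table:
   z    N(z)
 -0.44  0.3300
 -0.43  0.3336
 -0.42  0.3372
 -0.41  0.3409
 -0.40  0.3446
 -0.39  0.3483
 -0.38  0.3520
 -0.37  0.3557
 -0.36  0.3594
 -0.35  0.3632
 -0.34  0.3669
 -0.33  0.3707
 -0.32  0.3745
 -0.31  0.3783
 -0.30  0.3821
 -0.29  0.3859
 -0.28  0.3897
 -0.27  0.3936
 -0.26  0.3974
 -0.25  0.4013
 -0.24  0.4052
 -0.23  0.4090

σ√T = 0.12·√1.25 = 0.1342
ln(S/K) + (r − q + σ²/2)T = ln(359/363) + (0.03 − 0.053 + 0.12²/2)·1.25 = -0.0111 − 0.0198 = -0.0308
d₁ = -0.0308 / 0.1342 = -0.2298 → -0.23
d₂ = d₁ − σ√T = -0.2298 − 0.1342 = -0.3640 → -0.36
Pr(exercise) under Q = N(d₂) = 0.3594

0.3594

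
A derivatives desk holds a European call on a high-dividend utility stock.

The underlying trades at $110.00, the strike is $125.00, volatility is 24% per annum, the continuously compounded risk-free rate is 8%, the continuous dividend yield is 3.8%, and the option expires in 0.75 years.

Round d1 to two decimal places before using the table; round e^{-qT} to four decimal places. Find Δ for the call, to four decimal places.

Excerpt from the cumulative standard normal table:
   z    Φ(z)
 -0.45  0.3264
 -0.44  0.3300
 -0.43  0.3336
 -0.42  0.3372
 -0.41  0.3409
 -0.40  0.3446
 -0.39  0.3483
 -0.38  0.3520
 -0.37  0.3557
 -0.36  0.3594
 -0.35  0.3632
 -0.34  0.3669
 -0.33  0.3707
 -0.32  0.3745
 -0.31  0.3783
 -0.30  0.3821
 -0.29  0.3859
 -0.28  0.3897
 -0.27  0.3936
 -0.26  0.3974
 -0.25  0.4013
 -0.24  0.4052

σ√T = 0.24·√0.75 = 0.2078
d₁ = [ln(110/125) + (0.08 − 0.038 + ½·0.24²)·0.75] / (σ√T) = (-0.1278 + 0.0531) / 0.2078 = -0.3596 which rounds to -0.36
N(d₁) = N(-0.36) = 0.3594
Δ_call = exp(−qT)·N(d₁) = 0.9719·0.3594 = 0.3493

0.3493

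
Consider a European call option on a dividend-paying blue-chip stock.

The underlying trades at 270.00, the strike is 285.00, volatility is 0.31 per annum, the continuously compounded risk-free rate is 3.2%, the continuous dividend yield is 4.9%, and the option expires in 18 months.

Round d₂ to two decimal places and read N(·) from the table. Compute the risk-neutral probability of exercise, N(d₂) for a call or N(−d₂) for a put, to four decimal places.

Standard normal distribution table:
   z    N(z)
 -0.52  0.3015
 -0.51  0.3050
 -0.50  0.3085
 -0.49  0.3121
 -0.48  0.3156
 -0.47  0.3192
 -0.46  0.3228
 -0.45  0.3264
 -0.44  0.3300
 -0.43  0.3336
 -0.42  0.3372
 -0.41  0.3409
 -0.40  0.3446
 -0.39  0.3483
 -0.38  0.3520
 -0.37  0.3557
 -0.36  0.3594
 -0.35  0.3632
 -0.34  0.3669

σ√T = 0.31 × 1.2247 = 0.3797
ln(S/K) + (r − q + σ²/2)T = ln(270/285) + (0.032 − 0.049 + 0.31²/2)·1.5 = -0.0541 + 0.0466 = -0.0075
d₁ = -0.0075 / 0.3797 = -0.0197 ⇒ -0.02
d₂ = d₁ − σ√T = -0.0197 − 0.3797 = -0.3994 ⇒ -0.40
Pr(exercise) under Q = N(d₂) = 0.3446

0.3446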